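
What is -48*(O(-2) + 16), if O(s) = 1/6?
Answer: -776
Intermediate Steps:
O(s) = 1/6 (O(s) = 1*(1/6) = 1/6)
-48*(O(-2) + 16) = -48*(1/6 + 16) = -48*97/6 = -776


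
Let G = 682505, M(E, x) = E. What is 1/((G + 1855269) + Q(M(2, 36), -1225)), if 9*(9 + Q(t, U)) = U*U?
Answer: 9/24340510 ≈ 3.6975e-7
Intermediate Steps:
Q(t, U) = -9 + U**2/9 (Q(t, U) = -9 + (U*U)/9 = -9 + U**2/9)
1/((G + 1855269) + Q(M(2, 36), -1225)) = 1/((682505 + 1855269) + (-9 + (1/9)*(-1225)**2)) = 1/(2537774 + (-9 + (1/9)*1500625)) = 1/(2537774 + (-9 + 1500625/9)) = 1/(2537774 + 1500544/9) = 1/(24340510/9) = 9/24340510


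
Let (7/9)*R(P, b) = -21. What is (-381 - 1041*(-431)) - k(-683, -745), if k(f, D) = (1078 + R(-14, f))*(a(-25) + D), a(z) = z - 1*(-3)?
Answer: 1254407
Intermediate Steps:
R(P, b) = -27 (R(P, b) = (9/7)*(-21) = -27)
a(z) = 3 + z (a(z) = z + 3 = 3 + z)
k(f, D) = -23122 + 1051*D (k(f, D) = (1078 - 27)*((3 - 25) + D) = 1051*(-22 + D) = -23122 + 1051*D)
(-381 - 1041*(-431)) - k(-683, -745) = (-381 - 1041*(-431)) - (-23122 + 1051*(-745)) = (-381 + 448671) - (-23122 - 782995) = 448290 - 1*(-806117) = 448290 + 806117 = 1254407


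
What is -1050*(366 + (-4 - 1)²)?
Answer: -410550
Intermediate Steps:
-1050*(366 + (-4 - 1)²) = -1050*(366 + (-5)²) = -1050*(366 + 25) = -1050*391 = -410550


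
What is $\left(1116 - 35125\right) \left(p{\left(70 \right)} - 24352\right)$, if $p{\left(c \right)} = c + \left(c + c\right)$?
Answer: $821045278$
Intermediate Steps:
$p{\left(c \right)} = 3 c$ ($p{\left(c \right)} = c + 2 c = 3 c$)
$\left(1116 - 35125\right) \left(p{\left(70 \right)} - 24352\right) = \left(1116 - 35125\right) \left(3 \cdot 70 - 24352\right) = - 34009 \left(210 - 24352\right) = \left(-34009\right) \left(-24142\right) = 821045278$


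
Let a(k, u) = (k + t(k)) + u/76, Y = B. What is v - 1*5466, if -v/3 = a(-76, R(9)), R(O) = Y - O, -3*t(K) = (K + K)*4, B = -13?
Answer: -222115/38 ≈ -5845.1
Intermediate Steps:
t(K) = -8*K/3 (t(K) = -(K + K)*4/3 = -2*K*4/3 = -8*K/3)
Y = -13
R(O) = -13 - O
a(k, u) = -5*k/3 + u/76 (a(k, u) = (k - 8*k/3) + u/76 = -5*k/3 + u*(1/76) = -5*k/3 + u/76)
v = -14407/38 (v = -3*(-5/3*(-76) + (-13 - 1*9)/76) = -3*(380/3 + (-13 - 9)/76) = -3*(380/3 + (1/76)*(-22)) = -3*(380/3 - 11/38) = -3*14407/114 = -14407/38 ≈ -379.13)
v - 1*5466 = -14407/38 - 1*5466 = -14407/38 - 5466 = -222115/38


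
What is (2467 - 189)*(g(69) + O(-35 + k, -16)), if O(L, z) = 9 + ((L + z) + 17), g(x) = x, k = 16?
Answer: 136680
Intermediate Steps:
O(L, z) = 26 + L + z (O(L, z) = 9 + (17 + L + z) = 26 + L + z)
(2467 - 189)*(g(69) + O(-35 + k, -16)) = (2467 - 189)*(69 + (26 + (-35 + 16) - 16)) = 2278*(69 + (26 - 19 - 16)) = 2278*(69 - 9) = 2278*60 = 136680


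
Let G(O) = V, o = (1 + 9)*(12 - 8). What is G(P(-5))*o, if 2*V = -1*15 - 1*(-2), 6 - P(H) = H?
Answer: -260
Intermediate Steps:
P(H) = 6 - H
V = -13/2 (V = (-1*15 - 1*(-2))/2 = (-15 + 2)/2 = (½)*(-13) = -13/2 ≈ -6.5000)
o = 40 (o = 10*4 = 40)
G(O) = -13/2
G(P(-5))*o = -13/2*40 = -260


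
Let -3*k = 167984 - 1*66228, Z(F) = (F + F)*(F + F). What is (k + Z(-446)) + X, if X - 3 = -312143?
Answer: 1348816/3 ≈ 4.4961e+5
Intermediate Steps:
Z(F) = 4*F² (Z(F) = (2*F)*(2*F) = 4*F²)
X = -312140 (X = 3 - 312143 = -312140)
k = -101756/3 (k = -(167984 - 1*66228)/3 = -(167984 - 66228)/3 = -⅓*101756 = -101756/3 ≈ -33919.)
(k + Z(-446)) + X = (-101756/3 + 4*(-446)²) - 312140 = (-101756/3 + 4*198916) - 312140 = (-101756/3 + 795664) - 312140 = 2285236/3 - 312140 = 1348816/3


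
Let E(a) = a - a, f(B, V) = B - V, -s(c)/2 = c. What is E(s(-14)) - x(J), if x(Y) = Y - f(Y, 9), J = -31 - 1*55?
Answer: -9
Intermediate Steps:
s(c) = -2*c
J = -86 (J = -31 - 55 = -86)
x(Y) = 9 (x(Y) = Y - (Y - 1*9) = Y - (Y - 9) = Y - (-9 + Y) = Y + (9 - Y) = 9)
E(a) = 0
E(s(-14)) - x(J) = 0 - 1*9 = 0 - 9 = -9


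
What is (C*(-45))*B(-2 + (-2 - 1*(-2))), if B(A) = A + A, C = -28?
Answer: -5040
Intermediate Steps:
B(A) = 2*A
(C*(-45))*B(-2 + (-2 - 1*(-2))) = (-28*(-45))*(2*(-2 + (-2 - 1*(-2)))) = 1260*(2*(-2 + (-2 + 2))) = 1260*(2*(-2 + 0)) = 1260*(2*(-2)) = 1260*(-4) = -5040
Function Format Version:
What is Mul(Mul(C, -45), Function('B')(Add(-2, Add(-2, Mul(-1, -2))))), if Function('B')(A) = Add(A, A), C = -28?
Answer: -5040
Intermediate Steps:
Function('B')(A) = Mul(2, A)
Mul(Mul(C, -45), Function('B')(Add(-2, Add(-2, Mul(-1, -2))))) = Mul(Mul(-28, -45), Mul(2, Add(-2, Add(-2, Mul(-1, -2))))) = Mul(1260, Mul(2, Add(-2, Add(-2, 2)))) = Mul(1260, Mul(2, Add(-2, 0))) = Mul(1260, Mul(2, -2)) = Mul(1260, -4) = -5040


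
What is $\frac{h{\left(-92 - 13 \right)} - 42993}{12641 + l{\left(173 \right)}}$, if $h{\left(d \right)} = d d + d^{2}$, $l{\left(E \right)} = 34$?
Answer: $- \frac{537}{325} \approx -1.6523$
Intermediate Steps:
$h{\left(d \right)} = 2 d^{2}$ ($h{\left(d \right)} = d^{2} + d^{2} = 2 d^{2}$)
$\frac{h{\left(-92 - 13 \right)} - 42993}{12641 + l{\left(173 \right)}} = \frac{2 \left(-92 - 13\right)^{2} - 42993}{12641 + 34} = \frac{2 \left(-92 - 13\right)^{2} - 42993}{12675} = \left(2 \left(-105\right)^{2} - 42993\right) \frac{1}{12675} = \left(2 \cdot 11025 - 42993\right) \frac{1}{12675} = \left(22050 - 42993\right) \frac{1}{12675} = \left(-20943\right) \frac{1}{12675} = - \frac{537}{325}$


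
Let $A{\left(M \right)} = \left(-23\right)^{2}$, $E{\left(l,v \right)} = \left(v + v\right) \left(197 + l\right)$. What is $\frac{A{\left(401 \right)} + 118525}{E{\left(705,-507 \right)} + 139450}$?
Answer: $- \frac{59527}{387589} \approx -0.15358$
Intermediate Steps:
$E{\left(l,v \right)} = 2 v \left(197 + l\right)$
$A{\left(M \right)} = 529$
$\frac{A{\left(401 \right)} + 118525}{E{\left(705,-507 \right)} + 139450} = \frac{529 + 118525}{2 \left(-507\right) \left(197 + 705\right) + 139450} = \frac{119054}{2 \left(-507\right) 902 + 139450} = \frac{119054}{-914628 + 139450} = \frac{119054}{-775178} = 119054 \left(- \frac{1}{775178}\right) = - \frac{59527}{387589}$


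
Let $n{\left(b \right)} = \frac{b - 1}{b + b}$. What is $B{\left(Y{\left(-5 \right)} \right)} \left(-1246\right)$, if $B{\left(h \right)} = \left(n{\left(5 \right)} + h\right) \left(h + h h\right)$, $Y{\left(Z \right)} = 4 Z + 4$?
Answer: $4665024$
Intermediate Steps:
$Y{\left(Z \right)} = 4 + 4 Z$
$n{\left(b \right)} = \frac{-1 + b}{2 b}$
$B{\left(h \right)} = \left(\frac{2}{5} + h\right) \left(h + h^{2}\right)$ ($B{\left(h \right)} = \left(\frac{-1 + 5}{2 \cdot 5} + h\right) \left(h + h h\right) = \left(\frac{1}{2} \cdot \frac{1}{5} \cdot 4 + h\right) \left(h + h^{2}\right) = \left(\frac{2}{5} + h\right) \left(h + h^{2}\right)$)
$B{\left(Y{\left(-5 \right)} \right)} \left(-1246\right) = \frac{\left(4 + 4 \left(-5\right)\right) \left(2 + 5 \left(4 + 4 \left(-5\right)\right)^{2} + 7 \left(4 + 4 \left(-5\right)\right)\right)}{5} \left(-1246\right) = \frac{\left(4 - 20\right) \left(2 + 5 \left(4 - 20\right)^{2} + 7 \left(4 - 20\right)\right)}{5} \left(-1246\right) = \frac{1}{5} \left(-16\right) \left(2 + 5 \left(-16\right)^{2} + 7 \left(-16\right)\right) \left(-1246\right) = \frac{1}{5} \left(-16\right) \left(2 + 5 \cdot 256 - 112\right) \left(-1246\right) = \frac{1}{5} \left(-16\right) \left(2 + 1280 - 112\right) \left(-1246\right) = \frac{1}{5} \left(-16\right) 1170 \left(-1246\right) = \left(-3744\right) \left(-1246\right) = 4665024$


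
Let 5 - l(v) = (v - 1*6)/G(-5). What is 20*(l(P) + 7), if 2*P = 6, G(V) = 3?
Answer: 260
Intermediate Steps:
P = 3 (P = (½)*6 = 3)
l(v) = 7 - v/3 (l(v) = 5 - (v - 1*6)/3 = 5 - (v - 6)/3 = 5 - (-6 + v)/3 = 5 - (-2 + v/3) = 5 + (2 - v/3) = 7 - v/3)
20*(l(P) + 7) = 20*((7 - ⅓*3) + 7) = 20*((7 - 1) + 7) = 20*(6 + 7) = 20*13 = 260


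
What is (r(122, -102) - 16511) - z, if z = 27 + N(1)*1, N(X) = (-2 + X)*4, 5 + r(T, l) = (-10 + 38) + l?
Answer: -16613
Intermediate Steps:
r(T, l) = 23 + l (r(T, l) = -5 + ((-10 + 38) + l) = -5 + (28 + l) = 23 + l)
N(X) = -8 + 4*X
z = 23 (z = 27 + (-8 + 4*1)*1 = 27 + (-8 + 4)*1 = 27 - 4*1 = 27 - 4 = 23)
(r(122, -102) - 16511) - z = ((23 - 102) - 16511) - 1*23 = (-79 - 16511) - 23 = -16590 - 23 = -16613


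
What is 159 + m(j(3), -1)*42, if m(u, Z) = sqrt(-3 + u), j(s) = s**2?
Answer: 159 + 42*sqrt(6) ≈ 261.88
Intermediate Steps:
159 + m(j(3), -1)*42 = 159 + sqrt(-3 + 3**2)*42 = 159 + sqrt(-3 + 9)*42 = 159 + sqrt(6)*42 = 159 + 42*sqrt(6)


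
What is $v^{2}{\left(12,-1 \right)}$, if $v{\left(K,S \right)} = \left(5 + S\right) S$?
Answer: $16$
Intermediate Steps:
$v{\left(K,S \right)} = S \left(5 + S\right)$
$v^{2}{\left(12,-1 \right)} = \left(- (5 - 1)\right)^{2} = \left(\left(-1\right) 4\right)^{2} = \left(-4\right)^{2} = 16$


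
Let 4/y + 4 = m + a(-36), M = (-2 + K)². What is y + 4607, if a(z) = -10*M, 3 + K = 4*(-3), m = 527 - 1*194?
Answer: 11798523/2561 ≈ 4607.0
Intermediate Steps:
m = 333 (m = 527 - 194 = 333)
K = -15 (K = -3 + 4*(-3) = -3 - 12 = -15)
M = 289 (M = (-2 - 15)² = (-17)² = 289)
a(z) = -2890 (a(z) = -10*289 = -2890)
y = -4/2561 (y = 4/(-4 + (333 - 2890)) = 4/(-4 - 2557) = 4/(-2561) = 4*(-1/2561) = -4/2561 ≈ -0.0015619)
y + 4607 = -4/2561 + 4607 = 11798523/2561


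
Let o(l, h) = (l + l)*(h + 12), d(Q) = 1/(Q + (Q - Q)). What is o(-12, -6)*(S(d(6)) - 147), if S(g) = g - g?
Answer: 21168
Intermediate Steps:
d(Q) = 1/Q (d(Q) = 1/(Q + 0) = 1/Q)
S(g) = 0
o(l, h) = 2*l*(12 + h) (o(l, h) = (2*l)*(12 + h) = 2*l*(12 + h))
o(-12, -6)*(S(d(6)) - 147) = (2*(-12)*(12 - 6))*(0 - 147) = (2*(-12)*6)*(-147) = -144*(-147) = 21168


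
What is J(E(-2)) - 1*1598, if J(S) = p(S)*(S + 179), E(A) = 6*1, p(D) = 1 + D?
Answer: -303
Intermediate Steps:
E(A) = 6
J(S) = (1 + S)*(179 + S) (J(S) = (1 + S)*(S + 179) = (1 + S)*(179 + S))
J(E(-2)) - 1*1598 = (1 + 6)*(179 + 6) - 1*1598 = 7*185 - 1598 = 1295 - 1598 = -303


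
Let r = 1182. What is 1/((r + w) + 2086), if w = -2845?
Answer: 1/423 ≈ 0.0023641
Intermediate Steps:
1/((r + w) + 2086) = 1/((1182 - 2845) + 2086) = 1/(-1663 + 2086) = 1/423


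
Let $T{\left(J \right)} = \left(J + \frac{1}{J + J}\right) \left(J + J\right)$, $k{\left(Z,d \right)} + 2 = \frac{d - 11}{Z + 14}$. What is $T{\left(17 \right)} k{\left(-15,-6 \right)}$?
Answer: $8685$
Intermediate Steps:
$k{\left(Z,d \right)} = -2 + \frac{-11 + d}{14 + Z}$ ($k{\left(Z,d \right)} = -2 + \frac{d - 11}{Z + 14} = -2 + \frac{-11 + d}{14 + Z}$)
$T{\left(J \right)} = 2 J \left(J + \frac{1}{2 J}\right)$ ($T{\left(J \right)} = \left(J + \frac{1}{2 J}\right) 2 J = 2 J \left(J + \frac{1}{2 J}\right)$)
$T{\left(17 \right)} k{\left(-15,-6 \right)} = \left(1 + 2 \cdot 17^{2}\right) \frac{-39 - 6 - -30}{14 - 15} = \left(1 + 2 \cdot 289\right) \frac{-39 - 6 + 30}{-1} = \left(1 + 578\right) \left(\left(-1\right) \left(-15\right)\right) = 579 \cdot 15 = 8685$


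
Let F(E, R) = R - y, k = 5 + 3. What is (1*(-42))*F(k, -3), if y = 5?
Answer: 336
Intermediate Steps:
k = 8
F(E, R) = -5 + R (F(E, R) = R - 1*5 = R - 5 = -5 + R)
(1*(-42))*F(k, -3) = (1*(-42))*(-5 - 3) = -42*(-8) = 336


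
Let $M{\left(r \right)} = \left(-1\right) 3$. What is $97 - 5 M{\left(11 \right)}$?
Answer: $112$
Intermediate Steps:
$M{\left(r \right)} = -3$
$97 - 5 M{\left(11 \right)} = 97 - -15 = 97 + 15 = 112$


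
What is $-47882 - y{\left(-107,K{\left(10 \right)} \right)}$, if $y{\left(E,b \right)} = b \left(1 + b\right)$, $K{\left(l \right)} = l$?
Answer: $-47992$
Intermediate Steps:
$-47882 - y{\left(-107,K{\left(10 \right)} \right)} = -47882 - 10 \left(1 + 10\right) = -47882 - 10 \cdot 11 = -47882 - 110 = -47992$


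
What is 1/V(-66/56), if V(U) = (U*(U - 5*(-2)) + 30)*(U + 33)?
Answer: 21952/13693779 ≈ 0.0016031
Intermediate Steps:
V(U) = (30 + U*(10 + U))*(33 + U) (V(U) = (U*(U + 10) + 30)*(33 + U) = (U*(10 + U) + 30)*(33 + U) = (30 + U*(10 + U))*(33 + U))
1/V(-66/56) = 1/(990 + (-66/56)³ + 43*(-66/56)² + 360*(-66/56)) = 1/(990 + (-66*1/56)³ + 43*(-66*1/56)² + 360*(-66*1/56)) = 1/(990 + (-33/28)³ + 43*(-33/28)² + 360*(-33/28)) = 1/(990 - 35937/21952 + 43*(1089/784) - 2970/7) = 1/(990 - 35937/21952 + 46827/784 - 2970/7) = 1/(13693779/21952) = 21952/13693779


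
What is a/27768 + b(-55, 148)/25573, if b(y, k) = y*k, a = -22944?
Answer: -33865768/29587961 ≈ -1.1446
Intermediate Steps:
b(y, k) = k*y
a/27768 + b(-55, 148)/25573 = -22944/27768 + (148*(-55))/25573 = -22944*1/27768 - 8140*1/25573 = -956/1157 - 8140/25573 = -33865768/29587961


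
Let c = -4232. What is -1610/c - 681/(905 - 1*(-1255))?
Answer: 1079/16560 ≈ 0.065157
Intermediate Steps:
-1610/c - 681/(905 - 1*(-1255)) = -1610/(-4232) - 681/(905 - 1*(-1255)) = -1610*(-1/4232) - 681/(905 + 1255) = 35/92 - 681/2160 = 35/92 - 681*1/2160 = 35/92 - 227/720 = 1079/16560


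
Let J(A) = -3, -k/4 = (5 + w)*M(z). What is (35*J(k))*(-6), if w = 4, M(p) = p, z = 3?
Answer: 630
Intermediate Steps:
k = -108 (k = -4*(5 + 4)*3 = -36*3 = -4*27 = -108)
(35*J(k))*(-6) = (35*(-3))*(-6) = -105*(-6) = 630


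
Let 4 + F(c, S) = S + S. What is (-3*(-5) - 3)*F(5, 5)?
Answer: 72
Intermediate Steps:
F(c, S) = -4 + 2*S (F(c, S) = -4 + (S + S) = -4 + 2*S)
(-3*(-5) - 3)*F(5, 5) = (-3*(-5) - 3)*(-4 + 2*5) = (15 - 3)*(-4 + 10) = 12*6 = 72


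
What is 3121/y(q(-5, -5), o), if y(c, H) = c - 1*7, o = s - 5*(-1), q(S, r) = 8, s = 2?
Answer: 3121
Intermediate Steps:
o = 7 (o = 2 - 5*(-1) = 2 + 5 = 7)
y(c, H) = -7 + c (y(c, H) = c - 7 = -7 + c)
3121/y(q(-5, -5), o) = 3121/(-7 + 8) = 3121/1 = 3121*1 = 3121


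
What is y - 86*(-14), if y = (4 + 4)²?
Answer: 1268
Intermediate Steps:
y = 64 (y = 8² = 64)
y - 86*(-14) = 64 - 86*(-14) = 64 + 1204 = 1268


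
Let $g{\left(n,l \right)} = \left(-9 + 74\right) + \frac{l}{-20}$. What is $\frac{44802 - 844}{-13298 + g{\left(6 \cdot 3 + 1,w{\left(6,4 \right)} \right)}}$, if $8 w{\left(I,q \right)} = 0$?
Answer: $- \frac{43958}{13233} \approx -3.3218$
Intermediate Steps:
$w{\left(I,q \right)} = 0$ ($w{\left(I,q \right)} = \frac{1}{8} \cdot 0 = 0$)
$g{\left(n,l \right)} = 65 - \frac{l}{20}$ ($g{\left(n,l \right)} = 65 + l \left(- \frac{1}{20}\right) = 65 - \frac{l}{20}$)
$\frac{44802 - 844}{-13298 + g{\left(6 \cdot 3 + 1,w{\left(6,4 \right)} \right)}} = \frac{44802 - 844}{-13298 + \left(65 - 0\right)} = \frac{43958}{-13298 + \left(65 + 0\right)} = \frac{43958}{-13298 + 65} = \frac{43958}{-13233} = 43958 \left(- \frac{1}{13233}\right) = - \frac{43958}{13233}$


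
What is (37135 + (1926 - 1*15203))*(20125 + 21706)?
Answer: 998003998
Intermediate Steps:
(37135 + (1926 - 1*15203))*(20125 + 21706) = (37135 + (1926 - 15203))*41831 = (37135 - 13277)*41831 = 23858*41831 = 998003998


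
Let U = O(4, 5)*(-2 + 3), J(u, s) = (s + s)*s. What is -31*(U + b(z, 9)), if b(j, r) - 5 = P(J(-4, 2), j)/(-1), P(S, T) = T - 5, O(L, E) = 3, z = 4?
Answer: -279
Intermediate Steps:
J(u, s) = 2*s² (J(u, s) = (2*s)*s = 2*s²)
P(S, T) = -5 + T
b(j, r) = 10 - j (b(j, r) = 5 + (-5 + j)/(-1) = 5 + (-5 + j)*(-1) = 5 + (5 - j) = 10 - j)
U = 3 (U = 3*(-2 + 3) = 3*1 = 3)
-31*(U + b(z, 9)) = -31*(3 + (10 - 1*4)) = -31*(3 + (10 - 4)) = -31*(3 + 6) = -31*9 = -279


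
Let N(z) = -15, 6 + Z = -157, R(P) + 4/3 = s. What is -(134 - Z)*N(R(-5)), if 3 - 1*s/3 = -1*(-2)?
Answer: 4455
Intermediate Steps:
s = 3 (s = 9 - (-3)*(-2) = 9 - 3*2 = 9 - 6 = 3)
R(P) = 5/3 (R(P) = -4/3 + 3 = 5/3)
Z = -163 (Z = -6 - 157 = -163)
-(134 - Z)*N(R(-5)) = -(134 - 1*(-163))*(-15) = -(134 + 163)*(-15) = -297*(-15) = -1*(-4455) = 4455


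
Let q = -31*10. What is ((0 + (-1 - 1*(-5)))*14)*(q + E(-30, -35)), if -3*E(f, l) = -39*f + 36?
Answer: -39872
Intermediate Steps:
E(f, l) = -12 + 13*f (E(f, l) = -(-39*f + 36)/3 = -(36 - 39*f)/3 = -12 + 13*f)
q = -310
((0 + (-1 - 1*(-5)))*14)*(q + E(-30, -35)) = ((0 + (-1 - 1*(-5)))*14)*(-310 + (-12 + 13*(-30))) = ((0 + (-1 + 5))*14)*(-310 + (-12 - 390)) = ((0 + 4)*14)*(-310 - 402) = (4*14)*(-712) = 56*(-712) = -39872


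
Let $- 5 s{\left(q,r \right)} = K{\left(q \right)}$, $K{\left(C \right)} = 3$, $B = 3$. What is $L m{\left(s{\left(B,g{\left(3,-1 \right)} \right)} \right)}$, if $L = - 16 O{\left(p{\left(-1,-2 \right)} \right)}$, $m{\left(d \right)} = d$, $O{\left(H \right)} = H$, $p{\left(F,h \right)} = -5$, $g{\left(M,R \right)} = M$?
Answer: $-48$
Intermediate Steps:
$s{\left(q,r \right)} = - \frac{3}{5}$ ($s{\left(q,r \right)} = \left(- \frac{1}{5}\right) 3 = - \frac{3}{5}$)
$L = 80$ ($L = \left(-16\right) \left(-5\right) = 80$)
$L m{\left(s{\left(B,g{\left(3,-1 \right)} \right)} \right)} = 80 \left(- \frac{3}{5}\right) = -48$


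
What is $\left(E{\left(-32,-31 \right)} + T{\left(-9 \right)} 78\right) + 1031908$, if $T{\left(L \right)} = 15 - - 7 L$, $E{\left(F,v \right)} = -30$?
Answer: $1028134$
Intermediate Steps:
$T{\left(L \right)} = 15 + 7 L$
$\left(E{\left(-32,-31 \right)} + T{\left(-9 \right)} 78\right) + 1031908 = \left(-30 + \left(15 + 7 \left(-9\right)\right) 78\right) + 1031908 = \left(-30 + \left(15 - 63\right) 78\right) + 1031908 = \left(-30 - 3744\right) + 1031908 = -3774 + 1031908 = 1028134$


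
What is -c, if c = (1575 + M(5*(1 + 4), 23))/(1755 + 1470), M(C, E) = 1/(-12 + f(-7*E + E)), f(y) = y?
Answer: -236249/483750 ≈ -0.48837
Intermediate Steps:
M(C, E) = 1/(-12 - 6*E) (M(C, E) = 1/(-12 + (-7*E + E)) = 1/(-12 - 6*E))
c = 236249/483750 (c = (1575 - 1/(12 + 6*23))/(1755 + 1470) = (1575 - 1/(12 + 138))/3225 = (1575 - 1/150)*(1/3225) = (236249/150)*(1/3225) = 236249/483750 ≈ 0.48837)
-c = -1*236249/483750 = -236249/483750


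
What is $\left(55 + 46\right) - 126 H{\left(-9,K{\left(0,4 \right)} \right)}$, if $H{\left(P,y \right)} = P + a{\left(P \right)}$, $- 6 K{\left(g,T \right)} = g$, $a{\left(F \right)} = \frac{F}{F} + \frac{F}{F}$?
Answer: $983$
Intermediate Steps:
$a{\left(F \right)} = 2$ ($a{\left(F \right)} = 1 + 1 = 2$)
$K{\left(g,T \right)} = - \frac{g}{6}$
$H{\left(P,y \right)} = 2 + P$ ($H{\left(P,y \right)} = P + 2 = 2 + P$)
$\left(55 + 46\right) - 126 H{\left(-9,K{\left(0,4 \right)} \right)} = \left(55 + 46\right) - 126 \left(2 - 9\right) = 101 - -882 = 101 + 882 = 983$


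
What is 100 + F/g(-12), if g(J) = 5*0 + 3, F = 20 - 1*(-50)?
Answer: 370/3 ≈ 123.33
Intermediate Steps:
F = 70 (F = 20 + 50 = 70)
g(J) = 3 (g(J) = 0 + 3 = 3)
100 + F/g(-12) = 100 + 70/3 = 370/3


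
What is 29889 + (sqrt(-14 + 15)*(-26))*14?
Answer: 29525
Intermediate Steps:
29889 + (sqrt(-14 + 15)*(-26))*14 = 29889 + (sqrt(1)*(-26))*14 = 29889 + (1*(-26))*14 = 29889 - 26*14 = 29889 - 364 = 29525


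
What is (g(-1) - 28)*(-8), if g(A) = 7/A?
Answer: 280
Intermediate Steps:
(g(-1) - 28)*(-8) = (7/(-1) - 28)*(-8) = (7*(-1) - 28)*(-8) = (-7 - 28)*(-8) = -35*(-8) = 280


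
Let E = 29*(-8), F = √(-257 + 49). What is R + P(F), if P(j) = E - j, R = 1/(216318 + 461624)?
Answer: -157282543/677942 - 4*I*√13 ≈ -232.0 - 14.422*I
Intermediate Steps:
F = 4*I*√13 (F = √(-208) = 4*I*√13 ≈ 14.422*I)
E = -232
R = 1/677942 ≈ 1.4751e-6
P(j) = -232 - j
R + P(F) = 1/677942 + (-232 - 4*I*√13) = -157282543/677942 - 4*I*√13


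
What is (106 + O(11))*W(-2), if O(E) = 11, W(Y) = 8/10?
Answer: 468/5 ≈ 93.600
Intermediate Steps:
W(Y) = ⅘ (W(Y) = 8*(⅒) = ⅘)
(106 + O(11))*W(-2) = (106 + 11)*(⅘) = 117*(⅘) = 468/5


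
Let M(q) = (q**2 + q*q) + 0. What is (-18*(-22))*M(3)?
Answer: 7128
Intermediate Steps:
M(q) = 2*q**2 (M(q) = (q**2 + q**2) + 0 = 2*q**2 + 0 = 2*q**2)
(-18*(-22))*M(3) = (-18*(-22))*(2*3**2) = 396*(2*9) = 396*18 = 7128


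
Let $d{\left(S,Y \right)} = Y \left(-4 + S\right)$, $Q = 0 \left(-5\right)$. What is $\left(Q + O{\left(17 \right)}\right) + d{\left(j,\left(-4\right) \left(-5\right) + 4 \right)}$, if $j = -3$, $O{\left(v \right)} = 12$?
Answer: $-156$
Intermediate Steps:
$Q = 0$
$\left(Q + O{\left(17 \right)}\right) + d{\left(j,\left(-4\right) \left(-5\right) + 4 \right)} = \left(0 + 12\right) + \left(\left(-4\right) \left(-5\right) + 4\right) \left(-4 - 3\right) = 12 + \left(20 + 4\right) \left(-7\right) = 12 + 24 \left(-7\right) = 12 - 168 = -156$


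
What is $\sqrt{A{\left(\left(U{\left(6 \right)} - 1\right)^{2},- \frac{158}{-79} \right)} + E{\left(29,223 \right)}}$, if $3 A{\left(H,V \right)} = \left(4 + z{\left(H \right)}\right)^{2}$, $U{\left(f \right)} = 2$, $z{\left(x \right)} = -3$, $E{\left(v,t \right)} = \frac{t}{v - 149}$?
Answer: $\frac{i \sqrt{610}}{20} \approx 1.2349 i$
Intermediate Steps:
$E{\left(v,t \right)} = \frac{t}{-149 + v}$
$A{\left(H,V \right)} = \frac{1}{3}$ ($A{\left(H,V \right)} = \frac{\left(4 - 3\right)^{2}}{3} = \frac{1^{2}}{3} = \frac{1}{3} \cdot 1 = \frac{1}{3}$)
$\sqrt{A{\left(\left(U{\left(6 \right)} - 1\right)^{2},- \frac{158}{-79} \right)} + E{\left(29,223 \right)}} = \sqrt{\frac{1}{3} + \frac{223}{-149 + 29}} = \sqrt{\frac{1}{3} + \frac{223}{-120}} = \sqrt{\frac{1}{3} + 223 \left(- \frac{1}{120}\right)} = \sqrt{\frac{1}{3} - \frac{223}{120}} = \sqrt{- \frac{61}{40}} = \frac{i \sqrt{610}}{20}$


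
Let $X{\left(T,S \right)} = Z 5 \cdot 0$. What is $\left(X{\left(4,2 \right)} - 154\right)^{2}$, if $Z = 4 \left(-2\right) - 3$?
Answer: $23716$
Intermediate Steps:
$Z = -11$ ($Z = -8 - 3 = -11$)
$X{\left(T,S \right)} = 0$ ($X{\left(T,S \right)} = \left(-11\right) 5 \cdot 0 = \left(-55\right) 0 = 0$)
$\left(X{\left(4,2 \right)} - 154\right)^{2} = \left(0 - 154\right)^{2} = \left(-154\right)^{2} = 23716$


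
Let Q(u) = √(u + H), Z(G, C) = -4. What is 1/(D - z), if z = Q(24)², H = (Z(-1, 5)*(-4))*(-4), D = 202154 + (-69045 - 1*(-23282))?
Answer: 1/156431 ≈ 6.3926e-6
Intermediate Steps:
D = 156391 (D = 202154 + (-69045 + 23282) = 202154 - 45763 = 156391)
H = -64 (H = -4*(-4)*(-4) = 16*(-4) = -64)
Q(u) = √(-64 + u) (Q(u) = √(u - 64) = √(-64 + u))
z = -40 (z = (√(-64 + 24))² = (√(-40))² = (2*I*√10)² = -40)
1/(D - z) = 1/(156391 - 1*(-40)) = 1/(156391 + 40) = 1/156431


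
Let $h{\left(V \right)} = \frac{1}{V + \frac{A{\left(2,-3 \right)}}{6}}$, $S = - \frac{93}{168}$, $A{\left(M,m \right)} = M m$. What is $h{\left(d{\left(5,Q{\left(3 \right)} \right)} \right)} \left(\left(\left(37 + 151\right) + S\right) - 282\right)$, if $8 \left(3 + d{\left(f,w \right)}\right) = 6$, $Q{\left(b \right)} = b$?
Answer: $\frac{5295}{182} \approx 29.093$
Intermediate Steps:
$d{\left(f,w \right)} = - \frac{9}{4}$ ($d{\left(f,w \right)} = -3 + \frac{1}{8} \cdot 6 = -3 + \frac{3}{4} = - \frac{9}{4}$)
$S = - \frac{31}{56}$ ($S = \left(-93\right) \frac{1}{168} = - \frac{31}{56} \approx -0.55357$)
$h{\left(V \right)} = \frac{1}{-1 + V}$ ($h{\left(V \right)} = \frac{1}{V + \frac{2 \left(-3\right)}{6}} = \frac{1}{V - 1} = \frac{1}{-1 + V}$)
$h{\left(d{\left(5,Q{\left(3 \right)} \right)} \right)} \left(\left(\left(37 + 151\right) + S\right) - 282\right) = \frac{\left(\left(37 + 151\right) - \frac{31}{56}\right) - 282}{-1 - \frac{9}{4}} = \frac{\left(188 - \frac{31}{56}\right) - 282}{- \frac{13}{4}} = - \frac{4 \left(\frac{10497}{56} - 282\right)}{13} = \left(- \frac{4}{13}\right) \left(- \frac{5295}{56}\right) = \frac{5295}{182}$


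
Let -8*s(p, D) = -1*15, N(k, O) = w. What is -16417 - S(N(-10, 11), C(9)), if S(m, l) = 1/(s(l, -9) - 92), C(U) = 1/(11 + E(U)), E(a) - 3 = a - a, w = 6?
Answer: -11836649/721 ≈ -16417.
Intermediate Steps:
N(k, O) = 6
s(p, D) = 15/8 (s(p, D) = -(-1)*15/8 = -⅛*(-15) = 15/8)
E(a) = 3 (E(a) = 3 + (a - a) = 3 + 0 = 3)
C(U) = 1/14 (C(U) = 1/(11 + 3) = 1/14)
S(m, l) = -8/721 (S(m, l) = 1/(15/8 - 92) = 1/(-721/8) = -8/721)
-16417 - S(N(-10, 11), C(9)) = -16417 - 1*(-8/721) = -16417 + 8/721 = -11836649/721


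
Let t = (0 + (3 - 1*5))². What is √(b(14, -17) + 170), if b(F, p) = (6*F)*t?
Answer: √506 ≈ 22.494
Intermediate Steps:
t = 4 (t = (0 + (3 - 5))² = (0 - 2)² = (-2)² = 4)
b(F, p) = 24*F (b(F, p) = (6*F)*4 = 24*F)
√(b(14, -17) + 170) = √(24*14 + 170) = √(336 + 170) = √506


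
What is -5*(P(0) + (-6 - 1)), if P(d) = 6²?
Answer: -145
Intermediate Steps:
P(d) = 36
-5*(P(0) + (-6 - 1)) = -5*(36 + (-6 - 1)) = -5*(36 - 7) = -5*29 = -145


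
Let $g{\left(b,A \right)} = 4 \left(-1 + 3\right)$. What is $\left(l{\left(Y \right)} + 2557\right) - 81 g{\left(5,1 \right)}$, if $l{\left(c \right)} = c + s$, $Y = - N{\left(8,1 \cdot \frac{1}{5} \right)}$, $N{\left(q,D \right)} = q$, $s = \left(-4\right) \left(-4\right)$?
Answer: $1917$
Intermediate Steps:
$g{\left(b,A \right)} = 8$ ($g{\left(b,A \right)} = 4 \cdot 2 = 8$)
$s = 16$
$Y = -8$ ($Y = \left(-1\right) 8 = -8$)
$l{\left(c \right)} = 16 + c$ ($l{\left(c \right)} = c + 16 = 16 + c$)
$\left(l{\left(Y \right)} + 2557\right) - 81 g{\left(5,1 \right)} = \left(\left(16 - 8\right) + 2557\right) - 648 = \left(8 + 2557\right) - 648 = 2565 - 648 = 1917$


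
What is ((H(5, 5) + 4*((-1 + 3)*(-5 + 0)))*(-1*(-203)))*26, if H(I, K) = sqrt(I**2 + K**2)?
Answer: -211120 + 26390*sqrt(2) ≈ -1.7380e+5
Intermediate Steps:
((H(5, 5) + 4*((-1 + 3)*(-5 + 0)))*(-1*(-203)))*26 = ((sqrt(5**2 + 5**2) + 4*((-1 + 3)*(-5 + 0)))*(-1*(-203)))*26 = ((sqrt(25 + 25) + 4*(2*(-5)))*203)*26 = ((sqrt(50) + 4*(-10))*203)*26 = ((5*sqrt(2) - 40)*203)*26 = ((-40 + 5*sqrt(2))*203)*26 = (-8120 + 1015*sqrt(2))*26 = -211120 + 26390*sqrt(2)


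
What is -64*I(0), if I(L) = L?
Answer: 0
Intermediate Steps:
-64*I(0) = -64*0 = 0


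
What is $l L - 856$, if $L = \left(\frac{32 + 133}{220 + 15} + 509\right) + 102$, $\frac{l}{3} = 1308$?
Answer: $\frac{112774768}{47} \approx 2.3995 \cdot 10^{6}$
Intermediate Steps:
$l = 3924$ ($l = 3 \cdot 1308 = 3924$)
$L = \frac{28750}{47}$ ($L = \left(\frac{165}{235} + 509\right) + 102 = \left(165 \cdot \frac{1}{235} + 509\right) + 102 = \left(\frac{33}{47} + 509\right) + 102 = \frac{23956}{47} + 102 = \frac{28750}{47} \approx 611.7$)
$l L - 856 = 3924 \cdot \frac{28750}{47} - 856 = \frac{112815000}{47} - 856 = \frac{112774768}{47}$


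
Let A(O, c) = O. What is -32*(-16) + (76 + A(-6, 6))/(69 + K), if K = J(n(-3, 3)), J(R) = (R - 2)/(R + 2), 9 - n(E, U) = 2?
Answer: 160571/313 ≈ 513.01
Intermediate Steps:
n(E, U) = 7 (n(E, U) = 9 - 1*2 = 9 - 2 = 7)
J(R) = (-2 + R)/(2 + R)
K = 5/9 (K = (-2 + 7)/(2 + 7) = 5/9 ≈ 0.55556)
-32*(-16) + (76 + A(-6, 6))/(69 + K) = -32*(-16) + (76 - 6)/(69 + 5/9) = 512 + 70/(626/9) = 512 + 70*(9/626) = 512 + 315/313 = 160571/313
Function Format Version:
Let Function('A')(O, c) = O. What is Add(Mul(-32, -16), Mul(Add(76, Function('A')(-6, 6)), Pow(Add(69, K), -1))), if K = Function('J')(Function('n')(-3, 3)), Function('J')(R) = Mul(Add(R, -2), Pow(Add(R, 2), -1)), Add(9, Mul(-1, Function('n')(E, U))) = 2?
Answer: Rational(160571, 313) ≈ 513.01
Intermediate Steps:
Function('n')(E, U) = 7 (Function('n')(E, U) = Add(9, Mul(-1, 2)) = Add(9, -2) = 7)
Function('J')(R) = Mul(Pow(Add(2, R), -1), Add(-2, R)) (Function('J')(R) = Mul(Add(-2, R), Pow(Add(2, R), -1)) = Mul(Pow(Add(2, R), -1), Add(-2, R)))
K = Rational(5, 9) (K = Mul(Pow(Add(2, 7), -1), Add(-2, 7)) = Mul(Pow(9, -1), 5) = Mul(Rational(1, 9), 5) = Rational(5, 9) ≈ 0.55556)
Add(Mul(-32, -16), Mul(Add(76, Function('A')(-6, 6)), Pow(Add(69, K), -1))) = Add(Mul(-32, -16), Mul(Add(76, -6), Pow(Add(69, Rational(5, 9)), -1))) = Add(512, Mul(70, Pow(Rational(626, 9), -1))) = Add(512, Mul(70, Rational(9, 626))) = Add(512, Rational(315, 313)) = Rational(160571, 313)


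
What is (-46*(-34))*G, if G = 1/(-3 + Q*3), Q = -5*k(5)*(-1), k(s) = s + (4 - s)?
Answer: 1564/57 ≈ 27.439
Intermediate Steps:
k(s) = 4
Q = 20 (Q = -5*4*(-1) = -20*(-1) = 20)
G = 1/57 (G = 1/(-3 + 20*3) = 1/(-3 + 60) = 1/57 ≈ 0.017544)
(-46*(-34))*G = -46*(-34)*(1/57) = 1564*(1/57) = 1564/57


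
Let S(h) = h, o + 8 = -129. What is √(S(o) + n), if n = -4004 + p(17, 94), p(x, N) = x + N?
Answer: I*√4030 ≈ 63.482*I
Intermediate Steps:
o = -137 (o = -8 - 129 = -137)
p(x, N) = N + x
n = -3893 (n = -4004 + (94 + 17) = -4004 + 111 = -3893)
√(S(o) + n) = √(-137 - 3893) = √(-4030) = I*√4030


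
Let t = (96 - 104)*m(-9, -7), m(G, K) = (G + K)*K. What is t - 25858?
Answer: -26754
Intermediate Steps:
m(G, K) = K*(G + K)
t = -896 (t = (96 - 104)*(-7*(-9 - 7)) = -(-56)*(-16) = -8*112 = -896)
t - 25858 = -896 - 25858 = -26754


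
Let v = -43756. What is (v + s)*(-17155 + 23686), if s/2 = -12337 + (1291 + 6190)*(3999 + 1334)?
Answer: 520676895396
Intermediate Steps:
s = 79767672 (s = 2*(-12337 + (1291 + 6190)*(3999 + 1334)) = 2*(-12337 + 7481*5333) = 2*(-12337 + 39896173) = 2*39883836 = 79767672)
(v + s)*(-17155 + 23686) = (-43756 + 79767672)*(-17155 + 23686) = 79723916*6531 = 520676895396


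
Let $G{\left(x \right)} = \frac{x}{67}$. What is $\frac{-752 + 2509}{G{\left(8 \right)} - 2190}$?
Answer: $- \frac{117719}{146722} \approx -0.80233$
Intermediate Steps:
$G{\left(x \right)} = \frac{x}{67}$ ($G{\left(x \right)} = x \frac{1}{67} = \frac{x}{67}$)
$\frac{-752 + 2509}{G{\left(8 \right)} - 2190} = \frac{-752 + 2509}{\frac{1}{67} \cdot 8 - 2190} = \frac{1757}{\frac{8}{67} - 2190} = \frac{1757}{- \frac{146722}{67}} = 1757 \left(- \frac{67}{146722}\right) = - \frac{117719}{146722}$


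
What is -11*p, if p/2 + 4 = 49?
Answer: -990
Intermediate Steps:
p = 90 (p = -8 + 2*49 = -8 + 98 = 90)
-11*p = -11*90 = -990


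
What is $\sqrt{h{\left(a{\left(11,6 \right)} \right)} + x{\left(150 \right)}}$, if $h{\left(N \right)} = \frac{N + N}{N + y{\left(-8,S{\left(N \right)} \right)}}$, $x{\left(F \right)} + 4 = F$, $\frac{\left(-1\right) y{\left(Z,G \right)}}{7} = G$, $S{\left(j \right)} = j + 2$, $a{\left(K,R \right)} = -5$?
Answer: $\frac{\sqrt{2326}}{4} \approx 12.057$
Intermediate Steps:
$S{\left(j \right)} = 2 + j$
$y{\left(Z,G \right)} = - 7 G$
$x{\left(F \right)} = -4 + F$
$h{\left(N \right)} = \frac{2 N}{-14 - 6 N}$ ($h{\left(N \right)} = \frac{N + N}{N - 7 \left(2 + N\right)} = \frac{2 N}{N - \left(14 + 7 N\right)} = \frac{2 N}{-14 - 6 N}$)
$\sqrt{h{\left(a{\left(11,6 \right)} \right)} + x{\left(150 \right)}} = \sqrt{- \frac{5}{-7 - -15} + \left(-4 + 150\right)} = \sqrt{- \frac{5}{-7 + 15} + 146} = \sqrt{- \frac{5}{8} + 146} = \sqrt{\frac{1163}{8}} = \frac{\sqrt{2326}}{4}$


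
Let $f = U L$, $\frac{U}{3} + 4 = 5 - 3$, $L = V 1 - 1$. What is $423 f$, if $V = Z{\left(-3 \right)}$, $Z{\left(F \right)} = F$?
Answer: $10152$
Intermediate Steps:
$V = -3$
$L = -4$ ($L = \left(-3\right) 1 - 1 = -3 - 1 = -4$)
$U = -6$ ($U = -12 + 3 \left(5 - 3\right) = -12 + 3 \cdot 2 = -12 + 6 = -6$)
$f = 24$ ($f = \left(-6\right) \left(-4\right) = 24$)
$423 f = 423 \cdot 24 = 10152$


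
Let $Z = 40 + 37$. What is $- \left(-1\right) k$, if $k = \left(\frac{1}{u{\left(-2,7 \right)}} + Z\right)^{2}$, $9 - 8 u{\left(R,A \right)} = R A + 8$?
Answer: $\frac{1352569}{225} \approx 6011.4$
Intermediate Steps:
$Z = 77$
$u{\left(R,A \right)} = \frac{1}{8} - \frac{A R}{8}$ ($u{\left(R,A \right)} = \frac{9}{8} - \frac{R A + 8}{8} = \frac{9}{8} - \frac{A R + 8}{8} = \frac{9}{8} - \frac{8 + A R}{8} = \frac{9}{8} - \left(1 + \frac{A R}{8}\right) = \frac{1}{8} - \frac{A R}{8}$)
$k = \frac{1352569}{225}$ ($k = \left(\frac{1}{\frac{1}{8} - \frac{7}{8} \left(-2\right)} + 77\right)^{2} = \left(\frac{1}{\frac{1}{8} + \frac{7}{4}} + 77\right)^{2} = \left(\frac{1}{\frac{15}{8}} + 77\right)^{2} = \left(\frac{8}{15} + 77\right)^{2} = \left(\frac{1163}{15}\right)^{2} = \frac{1352569}{225} \approx 6011.4$)
$- \left(-1\right) k = - \frac{\left(-1\right) 1352569}{225} = \left(-1\right) \left(- \frac{1352569}{225}\right) = \frac{1352569}{225}$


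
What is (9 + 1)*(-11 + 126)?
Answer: 1150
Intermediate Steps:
(9 + 1)*(-11 + 126) = 10*115 = 1150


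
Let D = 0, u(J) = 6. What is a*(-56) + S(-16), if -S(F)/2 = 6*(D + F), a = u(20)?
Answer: -144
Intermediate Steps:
a = 6
S(F) = -12*F (S(F) = -12*(0 + F) = -12*F)
a*(-56) + S(-16) = 6*(-56) - 12*(-16) = -336 + 192 = -144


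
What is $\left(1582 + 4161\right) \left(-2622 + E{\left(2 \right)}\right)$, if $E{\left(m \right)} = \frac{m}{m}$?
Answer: $-15052403$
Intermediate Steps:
$E{\left(m \right)} = 1$
$\left(1582 + 4161\right) \left(-2622 + E{\left(2 \right)}\right) = \left(1582 + 4161\right) \left(-2622 + 1\right) = 5743 \left(-2621\right) = -15052403$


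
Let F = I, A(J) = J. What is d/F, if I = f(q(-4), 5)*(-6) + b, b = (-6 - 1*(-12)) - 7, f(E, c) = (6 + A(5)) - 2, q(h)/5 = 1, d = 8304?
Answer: -8304/55 ≈ -150.98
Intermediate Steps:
q(h) = 5 (q(h) = 5*1 = 5)
f(E, c) = 9 (f(E, c) = (6 + 5) - 2 = 11 - 2 = 9)
b = -1 (b = (-6 + 12) - 7 = 6 - 7 = -1)
I = -55 (I = 9*(-6) - 1 = -54 - 1 = -55)
F = -55
d/F = 8304/(-55) = 8304*(-1/55) = -8304/55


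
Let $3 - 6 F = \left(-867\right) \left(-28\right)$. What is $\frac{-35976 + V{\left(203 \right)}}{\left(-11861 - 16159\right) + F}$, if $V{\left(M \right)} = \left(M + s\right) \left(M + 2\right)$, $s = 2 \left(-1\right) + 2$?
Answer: $- \frac{11278}{64131} \approx -0.17586$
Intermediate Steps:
$s = 0$ ($s = -2 + 2 = 0$)
$V{\left(M \right)} = M \left(2 + M\right)$ ($V{\left(M \right)} = \left(M + 0\right) \left(M + 2\right) = M \left(2 + M\right)$)
$F = - \frac{8091}{2}$ ($F = \frac{1}{2} - \frac{\left(-867\right) \left(-28\right)}{6} = \frac{1}{2} - 4046 = - \frac{8091}{2} \approx -4045.5$)
$\frac{-35976 + V{\left(203 \right)}}{\left(-11861 - 16159\right) + F} = \frac{-35976 + 203 \left(2 + 203\right)}{\left(-11861 - 16159\right) - \frac{8091}{2}} = \frac{-35976 + 203 \cdot 205}{\left(-11861 - 16159\right) - \frac{8091}{2}} = \frac{-35976 + 41615}{-28020 - \frac{8091}{2}} = \frac{5639}{- \frac{64131}{2}} = 5639 \left(- \frac{2}{64131}\right) = - \frac{11278}{64131}$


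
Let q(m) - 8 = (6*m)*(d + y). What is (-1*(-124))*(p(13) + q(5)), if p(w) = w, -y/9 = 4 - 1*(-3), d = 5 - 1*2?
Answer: -220596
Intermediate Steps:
d = 3 (d = 5 - 2 = 3)
y = -63 (y = -9*(4 - 1*(-3)) = -9*(4 + 3) = -9*7 = -63)
q(m) = 8 - 360*m (q(m) = 8 + (6*m)*(3 - 63) = 8 + (6*m)*(-60) = 8 - 360*m)
(-1*(-124))*(p(13) + q(5)) = (-1*(-124))*(13 + (8 - 360*5)) = 124*(13 + (8 - 1800)) = 124*(13 - 1792) = 124*(-1779) = -220596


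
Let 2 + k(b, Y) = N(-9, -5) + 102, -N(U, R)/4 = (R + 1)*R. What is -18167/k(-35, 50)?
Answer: -18167/20 ≈ -908.35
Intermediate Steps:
N(U, R) = -4*R*(1 + R) (N(U, R) = -4*(R + 1)*R = -4*(1 + R)*R = -4*R*(1 + R))
k(b, Y) = 20 (k(b, Y) = -2 + (-4*(-5)*(1 - 5) + 102) = -2 + (-4*(-5)*(-4) + 102) = -2 + (-80 + 102) = -2 + 22 = 20)
-18167/k(-35, 50) = -18167/20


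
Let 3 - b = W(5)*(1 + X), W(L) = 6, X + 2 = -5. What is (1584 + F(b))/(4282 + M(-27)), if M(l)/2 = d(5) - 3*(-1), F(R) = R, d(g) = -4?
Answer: 1623/4280 ≈ 0.37921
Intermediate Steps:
X = -7 (X = -2 - 5 = -7)
b = 39 (b = 3 - 6*(1 - 7) = 3 - 6*(-6) = 3 - 1*(-36) = 3 + 36 = 39)
M(l) = -2 (M(l) = 2*(-4 - 3*(-1)) = 2*(-4 + 3) = 2*(-1) = -2)
(1584 + F(b))/(4282 + M(-27)) = (1584 + 39)/(4282 - 2) = 1623/4280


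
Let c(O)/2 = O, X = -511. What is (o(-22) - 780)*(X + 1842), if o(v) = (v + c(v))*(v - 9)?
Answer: 1685046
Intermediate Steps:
c(O) = 2*O
o(v) = 3*v*(-9 + v) (o(v) = (v + 2*v)*(v - 9) = (3*v)*(-9 + v) = 3*v*(-9 + v))
(o(-22) - 780)*(X + 1842) = (3*(-22)*(-9 - 22) - 780)*(-511 + 1842) = (3*(-22)*(-31) - 780)*1331 = (2046 - 780)*1331 = 1266*1331 = 1685046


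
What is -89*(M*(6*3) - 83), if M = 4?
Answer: 979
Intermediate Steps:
-89*(M*(6*3) - 83) = -89*(4*(6*3) - 83) = -89*(4*18 - 83) = -89*(72 - 83) = -89*(-11) = 979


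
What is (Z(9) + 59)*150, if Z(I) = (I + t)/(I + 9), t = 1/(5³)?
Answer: 133876/15 ≈ 8925.1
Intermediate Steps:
t = 1/125 ≈ 0.0080000
Z(I) = (1/125 + I)/(9 + I) (Z(I) = (I + 1/125)/(I + 9) = (1/125 + I)/(9 + I))
(Z(9) + 59)*150 = ((1/125 + 9)/(9 + 9) + 59)*150 = ((1126/125)/18 + 59)*150 = ((1/18)*(1126/125) + 59)*150 = (563/1125 + 59)*150 = (66938/1125)*150 = 133876/15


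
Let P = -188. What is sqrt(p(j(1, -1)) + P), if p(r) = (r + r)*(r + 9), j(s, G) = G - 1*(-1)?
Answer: 2*I*sqrt(47) ≈ 13.711*I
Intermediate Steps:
j(s, G) = 1 + G (j(s, G) = G + 1 = 1 + G)
p(r) = 2*r*(9 + r) (p(r) = (2*r)*(9 + r) = 2*r*(9 + r))
sqrt(p(j(1, -1)) + P) = sqrt(2*(1 - 1)*(9 + (1 - 1)) - 188) = sqrt(2*0*(9 + 0) - 188) = sqrt(2*0*9 - 188) = sqrt(0 - 188) = sqrt(-188) = 2*I*sqrt(47)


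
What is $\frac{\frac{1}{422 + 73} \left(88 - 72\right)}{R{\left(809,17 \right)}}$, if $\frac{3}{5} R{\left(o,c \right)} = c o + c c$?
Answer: $\frac{8}{5792325} \approx 1.3811 \cdot 10^{-6}$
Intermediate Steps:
$R{\left(o,c \right)} = \frac{5 c^{2}}{3} + \frac{5 c o}{3}$ ($R{\left(o,c \right)} = \frac{5 \left(c o + c c\right)}{3} = \frac{5 \left(c o + c^{2}\right)}{3} = \frac{5 \left(c^{2} + c o\right)}{3} = \frac{5 c^{2}}{3} + \frac{5 c o}{3}$)
$\frac{\frac{1}{422 + 73} \left(88 - 72\right)}{R{\left(809,17 \right)}} = \frac{\frac{1}{422 + 73} \left(88 - 72\right)}{\frac{5}{3} \cdot 17 \left(17 + 809\right)} = \frac{\frac{1}{495} \cdot 16}{\frac{5}{3} \cdot 17 \cdot 826} = \frac{\frac{1}{495} \cdot 16}{\frac{70210}{3}} = \frac{16}{495} \cdot \frac{3}{70210} = \frac{8}{5792325}$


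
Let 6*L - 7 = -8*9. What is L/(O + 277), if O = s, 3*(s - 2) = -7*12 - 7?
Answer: -65/1492 ≈ -0.043566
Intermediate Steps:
L = -65/6 (L = 7/6 + (-8*9)/6 = 7/6 + (⅙)*(-72) = 7/6 - 12 = -65/6 ≈ -10.833)
s = -85/3 (s = 2 + (-7*12 - 7)/3 = 2 + (-84 - 7)/3 = 2 + (⅓)*(-91) = 2 - 91/3 = -85/3 ≈ -28.333)
O = -85/3 ≈ -28.333
L/(O + 277) = -65/(6*(-85/3 + 277)) = -65/(6*746/3) = -65/6*3/746 = -65/1492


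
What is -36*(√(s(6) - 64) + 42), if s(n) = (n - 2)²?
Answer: -1512 - 144*I*√3 ≈ -1512.0 - 249.42*I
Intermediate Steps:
s(n) = (-2 + n)²
-36*(√(s(6) - 64) + 42) = -36*(√((-2 + 6)² - 64) + 42) = -36*(√(4² - 64) + 42) = -36*(√(16 - 64) + 42) = -36*(√(-48) + 42) = -36*(4*I*√3 + 42) = -36*(42 + 4*I*√3) = -1512 - 144*I*√3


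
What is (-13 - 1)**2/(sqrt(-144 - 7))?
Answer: -196*I*sqrt(151)/151 ≈ -15.95*I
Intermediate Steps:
(-13 - 1)**2/(sqrt(-144 - 7)) = (-14)**2/(sqrt(-151)) = 196/((I*sqrt(151))) = 196*(-I*sqrt(151)/151) = -196*I*sqrt(151)/151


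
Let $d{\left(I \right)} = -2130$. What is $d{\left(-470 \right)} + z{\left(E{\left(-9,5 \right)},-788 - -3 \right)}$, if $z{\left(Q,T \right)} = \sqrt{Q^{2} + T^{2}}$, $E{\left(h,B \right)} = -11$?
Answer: $-2130 + \sqrt{616346} \approx -1344.9$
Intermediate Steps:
$d{\left(-470 \right)} + z{\left(E{\left(-9,5 \right)},-788 - -3 \right)} = -2130 + \sqrt{\left(-11\right)^{2} + \left(-788 - -3\right)^{2}} = -2130 + \sqrt{121 + \left(-788 + 3\right)^{2}} = -2130 + \sqrt{121 + \left(-785\right)^{2}} = -2130 + \sqrt{121 + 616225} = -2130 + \sqrt{616346}$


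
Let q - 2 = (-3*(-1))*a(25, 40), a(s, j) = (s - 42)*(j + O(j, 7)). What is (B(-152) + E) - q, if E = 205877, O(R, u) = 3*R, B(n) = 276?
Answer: 214311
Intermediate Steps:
a(s, j) = 4*j*(-42 + s) (a(s, j) = (s - 42)*(j + 3*j) = (-42 + s)*(4*j) = 4*j*(-42 + s))
q = -8158 (q = 2 + (-3*(-1))*(4*40*(-42 + 25)) = 2 + 3*(4*40*(-17)) = 2 + 3*(-2720) = 2 - 8160 = -8158)
(B(-152) + E) - q = (276 + 205877) - 1*(-8158) = 206153 + 8158 = 214311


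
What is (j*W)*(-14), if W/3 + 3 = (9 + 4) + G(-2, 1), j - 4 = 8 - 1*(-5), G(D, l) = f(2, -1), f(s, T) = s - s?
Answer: -7140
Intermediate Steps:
f(s, T) = 0
G(D, l) = 0
j = 17 (j = 4 + (8 - 1*(-5)) = 4 + (8 + 5) = 4 + 13 = 17)
W = 30 (W = -9 + 3*((9 + 4) + 0) = -9 + 3*(13 + 0) = -9 + 3*13 = -9 + 39 = 30)
(j*W)*(-14) = (17*30)*(-14) = 510*(-14) = -7140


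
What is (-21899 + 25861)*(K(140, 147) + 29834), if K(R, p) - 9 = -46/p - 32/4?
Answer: 2482305634/21 ≈ 1.1821e+8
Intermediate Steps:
K(R, p) = 1 - 46/p (K(R, p) = 9 + (-46/p - 32/4) = 9 + (-46/p - 32*1/4) = 9 + (-46/p - 8) = 9 + (-8 - 46/p) = 1 - 46/p)
(-21899 + 25861)*(K(140, 147) + 29834) = (-21899 + 25861)*((-46 + 147)/147 + 29834) = 3962*((1/147)*101 + 29834) = 3962*(101/147 + 29834) = 3962*(4385699/147) = 2482305634/21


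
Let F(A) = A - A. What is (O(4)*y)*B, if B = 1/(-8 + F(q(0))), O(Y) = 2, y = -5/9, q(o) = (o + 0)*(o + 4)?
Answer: 5/36 ≈ 0.13889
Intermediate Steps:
q(o) = o*(4 + o)
y = -5/9 (y = -5*1/9 = -5/9 ≈ -0.55556)
F(A) = 0
B = -1/8 (B = 1/(-8 + 0) = 1/(-8) = -1/8 ≈ -0.12500)
(O(4)*y)*B = (2*(-5/9))*(-1/8) = -10/9*(-1/8) = 5/36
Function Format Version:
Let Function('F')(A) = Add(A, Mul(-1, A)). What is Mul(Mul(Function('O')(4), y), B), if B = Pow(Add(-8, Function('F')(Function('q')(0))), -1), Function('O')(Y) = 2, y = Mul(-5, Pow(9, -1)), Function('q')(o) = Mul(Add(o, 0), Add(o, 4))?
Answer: Rational(5, 36) ≈ 0.13889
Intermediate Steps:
Function('q')(o) = Mul(o, Add(4, o))
y = Rational(-5, 9) (y = Mul(-5, Rational(1, 9)) = Rational(-5, 9) ≈ -0.55556)
Function('F')(A) = 0
B = Rational(-1, 8) (B = Pow(Add(-8, 0), -1) = Pow(-8, -1) = Rational(-1, 8) ≈ -0.12500)
Mul(Mul(Function('O')(4), y), B) = Mul(Mul(2, Rational(-5, 9)), Rational(-1, 8)) = Mul(Rational(-10, 9), Rational(-1, 8)) = Rational(5, 36)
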